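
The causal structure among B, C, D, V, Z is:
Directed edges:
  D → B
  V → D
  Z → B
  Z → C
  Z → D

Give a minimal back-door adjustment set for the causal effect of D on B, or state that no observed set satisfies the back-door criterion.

D→B: minimal back-door set {Z}.

desc(D)\{D}={B}; candidates ⊆ {C,V,Z}.
size 0: {}; under {} D still reaches {B,C,V,Z} ∋ B.
{Z}: D⊥B given {Z} in G with D→· removed — back-door holds.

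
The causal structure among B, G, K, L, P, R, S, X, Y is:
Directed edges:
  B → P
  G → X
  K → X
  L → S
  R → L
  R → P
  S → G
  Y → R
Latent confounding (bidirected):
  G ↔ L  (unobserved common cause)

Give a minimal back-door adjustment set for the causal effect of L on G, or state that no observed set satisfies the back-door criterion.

L→G: no observed back-door set.

desc(L)\{L}={G,S,X}; candidates ⊆ {B,K,P,R,Y}.
L↔G: latent back-door arc(s) into L.
size 0: {}; under {} L still reaches {G,P,R,X,Y} ∋ G.
size 1: {B}, {K}, {P} …(+2); under {B} L still reaches {G,P,R,X,Y} ∋ G.
size 2: {B,K}, {B,P}, {B,R} …(+7); under {B,K} L still reaches {G,P,R,X,Y} ∋ G.
L↔G cannot be blocked by any observed set — no back-door set.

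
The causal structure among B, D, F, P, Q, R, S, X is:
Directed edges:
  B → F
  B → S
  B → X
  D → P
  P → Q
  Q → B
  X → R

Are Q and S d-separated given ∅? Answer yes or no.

No — Q and S are d-connected given ∅.

Bayes-Ball from Q | ∅ reaches {B,D,F,P,R,S,X}.
S ∈ reach(Q|∅) ⇒ Q ⊥̸ S | ∅.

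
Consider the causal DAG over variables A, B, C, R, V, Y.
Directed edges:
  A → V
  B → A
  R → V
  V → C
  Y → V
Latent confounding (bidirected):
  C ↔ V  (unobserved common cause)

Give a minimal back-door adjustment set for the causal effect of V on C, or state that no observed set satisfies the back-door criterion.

desc(V)\{V}={C}; candidates ⊆ {A,B,R,Y}.
V↔C: latent back-door arc(s) into V.
size 0: {}; under {} V still reaches {A,B,C,R,Y} ∋ C.
size 1: {A}, {B}, {R} …(+1); under {A} V still reaches {C,R,Y} ∋ C.
size 2: {A,B}, {A,R}, {A,Y} …(+3); under {A,B} V still reaches {C,R,Y} ∋ C.
V↔C cannot be blocked by any observed set — no back-door set.

V→C: no observed back-door set.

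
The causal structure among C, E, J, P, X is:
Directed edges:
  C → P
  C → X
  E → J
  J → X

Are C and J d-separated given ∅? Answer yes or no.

Yes — C ⊥ J | ∅.

Bayes-Ball from C | ∅ reaches {P,X}.
J ∉ reach(C|∅) ⇒ C ⊥ J | ∅.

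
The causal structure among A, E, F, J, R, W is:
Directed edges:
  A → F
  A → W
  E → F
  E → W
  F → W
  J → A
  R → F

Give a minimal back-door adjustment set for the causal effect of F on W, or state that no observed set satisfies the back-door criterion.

F→W: minimal back-door set {A, E}.

desc(F)\{F}={W}; candidates ⊆ {A,E,J,R}.
size 0: {}; under {} F still reaches {A,E,J,R,W} ∋ W.
size 1: {A}, {E}, {J} …(+1); under {A} F still reaches {E,R,W} ∋ W.
{A,E}: F⊥W given {A,E} in G with F→· removed — back-door holds.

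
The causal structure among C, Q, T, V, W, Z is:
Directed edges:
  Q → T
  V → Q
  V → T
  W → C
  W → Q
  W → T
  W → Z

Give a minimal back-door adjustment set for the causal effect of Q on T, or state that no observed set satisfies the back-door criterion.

Q→T: minimal back-door set {V, W}.

desc(Q)\{Q}={T}; candidates ⊆ {C,V,W,Z}.
size 0: {}; under {} Q still reaches {C,T,V,W,Z} ∋ T.
size 1: {C}, {V}, {W} …(+1); under {C} Q still reaches {T,V,W,Z} ∋ T.
{V,W}: Q⊥T given {V,W} in G with Q→· removed — back-door holds.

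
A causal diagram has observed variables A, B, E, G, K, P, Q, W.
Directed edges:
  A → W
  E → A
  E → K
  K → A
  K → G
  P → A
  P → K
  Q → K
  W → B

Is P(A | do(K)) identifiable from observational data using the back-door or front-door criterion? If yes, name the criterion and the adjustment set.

desc(K)\{K}={A,B,G,W}; candidates ⊆ {E,P,Q}.
size 0: {}; under {} K still reaches {A,B,E,P,Q,W} ∋ A.
size 1: {E}, {P}, {Q}; under {E} K still reaches {A,B,P,Q,W} ∋ A.
{E,P}: K⊥A given {E,P} in G with K→· removed — back-door holds.
P(A|do(K)) = Σ_{E,P} P(A|K,E,P)·P(E,P).

P(A|do(K)): backdoor, adjust for {E, P}.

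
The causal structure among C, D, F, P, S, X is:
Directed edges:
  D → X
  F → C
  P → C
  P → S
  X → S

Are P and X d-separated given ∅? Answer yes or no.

Yes — P ⊥ X | ∅.

Bayes-Ball from P | ∅ reaches {C,S}.
X ∉ reach(P|∅) ⇒ P ⊥ X | ∅.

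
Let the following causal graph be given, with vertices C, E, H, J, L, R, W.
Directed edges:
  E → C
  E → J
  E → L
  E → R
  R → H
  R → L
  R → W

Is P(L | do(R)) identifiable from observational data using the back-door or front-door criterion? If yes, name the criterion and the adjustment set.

P(L|do(R)): backdoor, adjust for {E}.

desc(R)\{R}={H,L,W}; candidates ⊆ {C,E,J}.
size 0: {}; under {} R still reaches {C,E,J,L} ∋ L.
{E}: R⊥L given {E} in G with R→· removed — back-door holds.
P(L|do(R)) = Σ_{E} P(L|R,E)·P(E).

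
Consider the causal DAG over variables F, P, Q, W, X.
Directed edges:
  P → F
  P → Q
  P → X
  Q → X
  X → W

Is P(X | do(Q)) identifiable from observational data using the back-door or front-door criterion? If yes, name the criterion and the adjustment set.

desc(Q)\{Q}={W,X}; candidates ⊆ {F,P}.
size 0: {}; under {} Q still reaches {F,P,W,X} ∋ X.
{P}: Q⊥X given {P} in G with Q→· removed — back-door holds.
P(X|do(Q)) = Σ_{P} P(X|Q,P)·P(P).

P(X|do(Q)): backdoor, adjust for {P}.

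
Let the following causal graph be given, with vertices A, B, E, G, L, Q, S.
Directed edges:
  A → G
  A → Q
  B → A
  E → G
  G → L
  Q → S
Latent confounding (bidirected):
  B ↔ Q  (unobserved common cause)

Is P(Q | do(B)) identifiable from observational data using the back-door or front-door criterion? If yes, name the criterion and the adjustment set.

desc(B)\{B}={A,G,L,Q,S}; candidates ⊆ {E}.
B↔Q: latent back-door arc(s) into B.
size 0: {}; under {} B still reaches {Q,S} ∋ Q.
size 1: {E}; under {E} B still reaches {Q,S} ∋ Q.
B↔Q cannot be blocked by any observed set — no back-door set.
{A}: (i) intercepts every directed B→Q path; (ii) no back-door B→{A}; (iii) {B} blocks every back-door {A}→Q. Front-door holds.
P(Q|do(B)) = Σ_{A} P(A|B) Σ_{B'} P(Q|A,B')P(B').

P(Q|do(B)): frontdoor, adjust for {A}.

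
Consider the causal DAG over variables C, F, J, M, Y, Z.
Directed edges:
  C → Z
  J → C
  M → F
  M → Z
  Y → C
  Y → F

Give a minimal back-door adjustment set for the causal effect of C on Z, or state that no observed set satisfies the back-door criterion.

C→Z: minimal back-door set ∅.

desc(C)\{C}={Z}; candidates ⊆ {F,J,M,Y}.
∅: C⊥Z given ∅ in G with C→· removed — back-door holds.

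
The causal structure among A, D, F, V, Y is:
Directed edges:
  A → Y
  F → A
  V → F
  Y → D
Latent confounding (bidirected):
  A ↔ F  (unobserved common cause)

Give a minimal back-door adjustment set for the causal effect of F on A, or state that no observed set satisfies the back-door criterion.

desc(F)\{F}={A,D,Y}; candidates ⊆ {V}.
F↔A: latent back-door arc(s) into F.
size 0: {}; under {} F still reaches {A,D,V,Y} ∋ A.
size 1: {V}; under {V} F still reaches {A,D,Y} ∋ A.
F↔A cannot be blocked by any observed set — no back-door set.

F→A: no observed back-door set.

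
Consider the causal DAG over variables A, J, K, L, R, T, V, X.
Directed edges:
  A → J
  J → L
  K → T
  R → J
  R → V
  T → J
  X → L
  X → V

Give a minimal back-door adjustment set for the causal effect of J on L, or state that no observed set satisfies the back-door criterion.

desc(J)\{J}={L}; candidates ⊆ {A,K,R,T,V,X}.
∅: J⊥L given ∅ in G with J→· removed — back-door holds.

J→L: minimal back-door set ∅.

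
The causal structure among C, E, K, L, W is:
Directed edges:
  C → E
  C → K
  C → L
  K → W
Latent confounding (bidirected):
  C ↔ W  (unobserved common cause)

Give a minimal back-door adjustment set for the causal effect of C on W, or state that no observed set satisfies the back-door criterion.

desc(C)\{C}={E,K,L,W}; candidates ⊆ {—}.
C↔W: latent back-door arc(s) into C.
size 0: {}; under {} C still reaches {W} ∋ W.
C↔W cannot be blocked by any observed set — no back-door set.

C→W: no observed back-door set.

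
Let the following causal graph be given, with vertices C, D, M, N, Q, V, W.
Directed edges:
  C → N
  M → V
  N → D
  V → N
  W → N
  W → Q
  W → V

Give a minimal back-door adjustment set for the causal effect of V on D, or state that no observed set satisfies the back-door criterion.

V→D: minimal back-door set {W}.

desc(V)\{V}={D,N}; candidates ⊆ {C,M,Q,W}.
size 0: {}; under {} V still reaches {D,M,N,Q,W} ∋ D.
{W}: V⊥D given {W} in G with V→· removed — back-door holds.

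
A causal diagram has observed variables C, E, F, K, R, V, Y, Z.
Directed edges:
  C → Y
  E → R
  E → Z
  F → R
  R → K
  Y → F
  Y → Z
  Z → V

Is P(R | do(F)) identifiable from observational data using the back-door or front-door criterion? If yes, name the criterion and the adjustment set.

P(R|do(F)): backdoor, adjust for ∅.

desc(F)\{F}={K,R}; candidates ⊆ {C,E,V,Y,Z}.
∅: F⊥R given ∅ in G with F→· removed — back-door holds.
P(R|do(F)) = P(R|F) — no adjustment needed.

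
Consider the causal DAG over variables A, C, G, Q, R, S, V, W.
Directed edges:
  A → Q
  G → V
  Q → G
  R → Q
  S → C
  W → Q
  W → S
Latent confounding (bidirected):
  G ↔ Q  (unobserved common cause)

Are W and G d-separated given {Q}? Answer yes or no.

Bayes-Ball from W | {Q} reaches {A,C,G,R,S,V}.
G ∈ reach(W|{Q}) ⇒ W ⊥̸ G | {Q}.

No — W and G are d-connected given {Q}.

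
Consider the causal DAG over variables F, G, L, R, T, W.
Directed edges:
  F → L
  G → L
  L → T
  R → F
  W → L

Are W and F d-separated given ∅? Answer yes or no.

Yes — W ⊥ F | ∅.

Bayes-Ball from W | ∅ reaches {L,T}.
F ∉ reach(W|∅) ⇒ W ⊥ F | ∅.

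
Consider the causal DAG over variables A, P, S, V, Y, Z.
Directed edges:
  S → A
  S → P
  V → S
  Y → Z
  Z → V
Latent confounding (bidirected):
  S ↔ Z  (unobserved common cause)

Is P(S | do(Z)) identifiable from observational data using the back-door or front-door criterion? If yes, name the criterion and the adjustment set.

P(S|do(Z)): frontdoor, adjust for {V}.

desc(Z)\{Z}={A,P,S,V}; candidates ⊆ {Y}.
Z↔S: latent back-door arc(s) into Z.
size 0: {}; under {} Z still reaches {A,P,S,Y} ∋ S.
size 1: {Y}; under {Y} Z still reaches {A,P,S} ∋ S.
Z↔S cannot be blocked by any observed set — no back-door set.
{V}: (i) intercepts every directed Z→S path; (ii) no back-door Z→{V}; (iii) {Z} blocks every back-door {V}→S. Front-door holds.
P(S|do(Z)) = Σ_{V} P(V|Z) Σ_{Z'} P(S|V,Z')P(Z').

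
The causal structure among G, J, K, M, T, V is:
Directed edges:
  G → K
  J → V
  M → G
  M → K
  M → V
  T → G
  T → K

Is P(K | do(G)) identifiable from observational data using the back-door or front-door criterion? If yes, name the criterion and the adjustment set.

desc(G)\{G}={K}; candidates ⊆ {J,M,T,V}.
size 0: {}; under {} G still reaches {K,M,T,V} ∋ K.
size 1: {J}, {M}, {T} …(+1); under {J} G still reaches {K,M,T,V} ∋ K.
{M,T}: G⊥K given {M,T} in G with G→· removed — back-door holds.
P(K|do(G)) = Σ_{M,T} P(K|G,M,T)·P(M,T).

P(K|do(G)): backdoor, adjust for {M, T}.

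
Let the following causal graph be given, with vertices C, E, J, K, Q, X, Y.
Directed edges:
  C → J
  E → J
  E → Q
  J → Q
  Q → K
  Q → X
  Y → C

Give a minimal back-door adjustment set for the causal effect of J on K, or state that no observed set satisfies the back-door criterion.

desc(J)\{J}={K,Q,X}; candidates ⊆ {C,E,Y}.
size 0: {}; under {} J still reaches {C,E,K,Q,X,Y} ∋ K.
{E}: J⊥K given {E} in G with J→· removed — back-door holds.

J→K: minimal back-door set {E}.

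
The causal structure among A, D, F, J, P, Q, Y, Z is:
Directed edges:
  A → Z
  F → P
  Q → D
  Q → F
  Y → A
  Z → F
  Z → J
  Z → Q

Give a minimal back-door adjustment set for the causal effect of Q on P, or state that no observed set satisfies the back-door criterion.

Q→P: minimal back-door set {Z}.

desc(Q)\{Q}={D,F,P}; candidates ⊆ {A,J,Y,Z}.
size 0: {}; under {} Q still reaches {A,F,J,P,Y,Z} ∋ P.
{Z}: Q⊥P given {Z} in G with Q→· removed — back-door holds.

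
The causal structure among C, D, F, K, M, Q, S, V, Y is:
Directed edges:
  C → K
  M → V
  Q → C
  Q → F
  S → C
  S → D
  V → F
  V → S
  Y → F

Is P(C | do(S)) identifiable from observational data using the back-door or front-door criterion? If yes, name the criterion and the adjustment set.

desc(S)\{S}={C,D,K}; candidates ⊆ {F,M,Q,V,Y}.
∅: S⊥C given ∅ in G with S→· removed — back-door holds.
P(C|do(S)) = P(C|S) — no adjustment needed.

P(C|do(S)): backdoor, adjust for ∅.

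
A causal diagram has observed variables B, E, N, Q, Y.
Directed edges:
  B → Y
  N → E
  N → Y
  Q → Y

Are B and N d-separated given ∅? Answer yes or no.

Bayes-Ball from B | ∅ reaches {Y}.
N ∉ reach(B|∅) ⇒ B ⊥ N | ∅.

Yes — B ⊥ N | ∅.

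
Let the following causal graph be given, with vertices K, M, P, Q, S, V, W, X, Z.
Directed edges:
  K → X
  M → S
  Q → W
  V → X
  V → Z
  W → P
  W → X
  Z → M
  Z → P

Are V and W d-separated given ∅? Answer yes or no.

Yes — V ⊥ W | ∅.

Bayes-Ball from V | ∅ reaches {M,P,S,X,Z}.
W ∉ reach(V|∅) ⇒ V ⊥ W | ∅.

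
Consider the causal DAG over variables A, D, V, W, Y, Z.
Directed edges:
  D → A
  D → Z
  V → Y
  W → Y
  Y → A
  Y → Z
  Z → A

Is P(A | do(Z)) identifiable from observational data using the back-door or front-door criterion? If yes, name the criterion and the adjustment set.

P(A|do(Z)): backdoor, adjust for {D, Y}.

desc(Z)\{Z}={A}; candidates ⊆ {D,V,W,Y}.
size 0: {}; under {} Z still reaches {A,D,V,W,Y} ∋ A.
size 1: {D}, {V}, {W} …(+1); under {D} Z still reaches {A,V,W,Y} ∋ A.
{D,Y}: Z⊥A given {D,Y} in G with Z→· removed — back-door holds.
P(A|do(Z)) = Σ_{D,Y} P(A|Z,D,Y)·P(D,Y).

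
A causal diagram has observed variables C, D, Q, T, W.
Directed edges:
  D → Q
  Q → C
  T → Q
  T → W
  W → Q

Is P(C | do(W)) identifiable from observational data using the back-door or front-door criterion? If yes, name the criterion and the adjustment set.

P(C|do(W)): backdoor, adjust for {T}.

desc(W)\{W}={C,Q}; candidates ⊆ {D,T}.
size 0: {}; under {} W still reaches {C,Q,T} ∋ C.
{T}: W⊥C given {T} in G with W→· removed — back-door holds.
P(C|do(W)) = Σ_{T} P(C|W,T)·P(T).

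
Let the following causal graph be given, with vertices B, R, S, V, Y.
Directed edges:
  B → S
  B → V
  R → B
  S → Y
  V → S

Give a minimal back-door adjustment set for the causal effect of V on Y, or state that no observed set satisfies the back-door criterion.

V→Y: minimal back-door set {B}.

desc(V)\{V}={S,Y}; candidates ⊆ {B,R}.
size 0: {}; under {} V still reaches {B,R,S,Y} ∋ Y.
{B}: V⊥Y given {B} in G with V→· removed — back-door holds.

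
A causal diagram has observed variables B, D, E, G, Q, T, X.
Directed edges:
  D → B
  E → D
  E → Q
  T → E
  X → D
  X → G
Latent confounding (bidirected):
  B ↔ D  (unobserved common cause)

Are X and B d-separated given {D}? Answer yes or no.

Bayes-Ball from X | {D} reaches {B,E,G,Q,T}.
B ∈ reach(X|{D}) ⇒ X ⊥̸ B | {D}.

No — X and B are d-connected given {D}.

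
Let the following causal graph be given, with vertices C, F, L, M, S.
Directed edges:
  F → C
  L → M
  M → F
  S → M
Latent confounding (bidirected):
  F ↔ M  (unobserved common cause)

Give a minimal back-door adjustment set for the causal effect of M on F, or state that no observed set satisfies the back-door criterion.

desc(M)\{M}={C,F}; candidates ⊆ {L,S}.
M↔F: latent back-door arc(s) into M.
size 0: {}; under {} M still reaches {C,F,L,S} ∋ F.
size 1: {L}, {S}; under {L} M still reaches {C,F,S} ∋ F.
size 2: {L,S}; under {L,S} M still reaches {C,F} ∋ F.
M↔F cannot be blocked by any observed set — no back-door set.

M→F: no observed back-door set.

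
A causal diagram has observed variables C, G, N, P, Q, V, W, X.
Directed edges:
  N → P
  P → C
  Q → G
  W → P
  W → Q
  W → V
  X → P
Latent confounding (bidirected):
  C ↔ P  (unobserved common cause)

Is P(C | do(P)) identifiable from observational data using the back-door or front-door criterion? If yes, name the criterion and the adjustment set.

desc(P)\{P}={C}; candidates ⊆ {G,N,Q,V,W,X}.
P↔C: latent back-door arc(s) into P.
size 0: {}; under {} P still reaches {C,G,N,Q,V,W,X} ∋ C.
size 1: {G}, {N}, {Q} …(+3); under {G} P still reaches {C,N,Q,V,W,X} ∋ C.
size 2: {G,N}, {G,Q}, {G,V} …(+12); under {G,N} P still reaches {C,Q,V,W,X} ∋ C.
P↔C cannot be blocked by any observed set — no back-door set.
No mediator lies on a directed P→…→C path.
Neither criterion identifies P(C|do(P)) in this graph.

P(C|do(P)): not identifiable (no BD/FD set).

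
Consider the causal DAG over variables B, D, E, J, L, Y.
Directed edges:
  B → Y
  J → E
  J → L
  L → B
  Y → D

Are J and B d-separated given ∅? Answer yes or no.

No — J and B are d-connected given ∅.

Bayes-Ball from J | ∅ reaches {B,D,E,L,Y}.
B ∈ reach(J|∅) ⇒ J ⊥̸ B | ∅.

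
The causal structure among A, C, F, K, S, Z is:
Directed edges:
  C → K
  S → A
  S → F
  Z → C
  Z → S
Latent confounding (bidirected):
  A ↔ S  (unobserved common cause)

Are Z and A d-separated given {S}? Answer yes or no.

Bayes-Ball from Z | {S} reaches {A,C,K}.
A ∈ reach(Z|{S}) ⇒ Z ⊥̸ A | {S}.

No — Z and A are d-connected given {S}.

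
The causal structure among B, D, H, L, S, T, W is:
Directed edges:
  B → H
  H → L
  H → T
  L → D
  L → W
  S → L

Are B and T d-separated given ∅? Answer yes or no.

Bayes-Ball from B | ∅ reaches {D,H,L,T,W}.
T ∈ reach(B|∅) ⇒ B ⊥̸ T | ∅.

No — B and T are d-connected given ∅.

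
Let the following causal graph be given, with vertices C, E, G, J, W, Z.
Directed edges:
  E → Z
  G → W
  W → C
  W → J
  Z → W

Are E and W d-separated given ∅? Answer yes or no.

No — E and W are d-connected given ∅.

Bayes-Ball from E | ∅ reaches {C,J,W,Z}.
W ∈ reach(E|∅) ⇒ E ⊥̸ W | ∅.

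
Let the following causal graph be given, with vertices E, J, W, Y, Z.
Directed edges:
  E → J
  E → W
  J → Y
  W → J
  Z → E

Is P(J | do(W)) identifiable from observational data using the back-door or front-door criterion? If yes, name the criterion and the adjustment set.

P(J|do(W)): backdoor, adjust for {E}.

desc(W)\{W}={J,Y}; candidates ⊆ {E,Z}.
size 0: {}; under {} W still reaches {E,J,Y,Z} ∋ J.
{E}: W⊥J given {E} in G with W→· removed — back-door holds.
P(J|do(W)) = Σ_{E} P(J|W,E)·P(E).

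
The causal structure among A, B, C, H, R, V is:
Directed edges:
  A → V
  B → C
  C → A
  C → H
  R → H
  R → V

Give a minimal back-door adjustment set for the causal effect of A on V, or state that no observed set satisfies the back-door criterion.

A→V: minimal back-door set ∅.

desc(A)\{A}={V}; candidates ⊆ {B,C,H,R}.
∅: A⊥V given ∅ in G with A→· removed — back-door holds.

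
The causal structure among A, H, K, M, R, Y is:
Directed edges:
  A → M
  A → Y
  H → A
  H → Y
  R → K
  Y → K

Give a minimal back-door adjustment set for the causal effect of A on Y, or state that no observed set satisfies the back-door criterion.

A→Y: minimal back-door set {H}.

desc(A)\{A}={K,M,Y}; candidates ⊆ {H,R}.
size 0: {}; under {} A still reaches {H,K,Y} ∋ Y.
{H}: A⊥Y given {H} in G with A→· removed — back-door holds.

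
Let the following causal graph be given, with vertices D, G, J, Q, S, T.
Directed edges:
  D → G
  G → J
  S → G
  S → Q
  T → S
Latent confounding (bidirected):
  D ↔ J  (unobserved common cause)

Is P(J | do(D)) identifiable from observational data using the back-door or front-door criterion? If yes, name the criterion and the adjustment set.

P(J|do(D)): frontdoor, adjust for {G}.

desc(D)\{D}={G,J}; candidates ⊆ {Q,S,T}.
D↔J: latent back-door arc(s) into D.
size 0: {}; under {} D still reaches {J} ∋ J.
size 1: {Q}, {S}, {T}; under {Q} D still reaches {J} ∋ J.
size 2: {Q,S}, {Q,T}, {S,T}; under {Q,S} D still reaches {J} ∋ J.
D↔J cannot be blocked by any observed set — no back-door set.
{G}: (i) intercepts every directed D→J path; (ii) no back-door D→{G}; (iii) {D} blocks every back-door {G}→J. Front-door holds.
P(J|do(D)) = Σ_{G} P(G|D) Σ_{D'} P(J|G,D')P(D').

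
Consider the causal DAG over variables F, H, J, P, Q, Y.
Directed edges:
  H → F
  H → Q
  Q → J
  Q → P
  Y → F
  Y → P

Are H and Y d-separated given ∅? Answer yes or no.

Yes — H ⊥ Y | ∅.

Bayes-Ball from H | ∅ reaches {F,J,P,Q}.
Y ∉ reach(H|∅) ⇒ H ⊥ Y | ∅.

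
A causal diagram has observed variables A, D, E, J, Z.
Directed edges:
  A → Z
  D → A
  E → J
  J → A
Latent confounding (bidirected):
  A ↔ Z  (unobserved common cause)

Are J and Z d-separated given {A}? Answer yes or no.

No — J and Z are d-connected given {A}.

Bayes-Ball from J | {A} reaches {D,E,Z}.
Z ∈ reach(J|{A}) ⇒ J ⊥̸ Z | {A}.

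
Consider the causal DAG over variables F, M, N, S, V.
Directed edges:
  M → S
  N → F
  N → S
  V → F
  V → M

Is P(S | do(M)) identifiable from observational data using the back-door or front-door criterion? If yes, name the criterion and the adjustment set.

desc(M)\{M}={S}; candidates ⊆ {F,N,V}.
∅: M⊥S given ∅ in G with M→· removed — back-door holds.
P(S|do(M)) = P(S|M) — no adjustment needed.

P(S|do(M)): backdoor, adjust for ∅.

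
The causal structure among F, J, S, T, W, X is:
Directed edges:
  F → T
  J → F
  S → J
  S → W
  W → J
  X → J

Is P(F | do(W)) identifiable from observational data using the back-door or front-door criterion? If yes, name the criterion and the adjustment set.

P(F|do(W)): backdoor, adjust for {S}.

desc(W)\{W}={F,J,T}; candidates ⊆ {S,X}.
size 0: {}; under {} W still reaches {F,J,S,T} ∋ F.
{S}: W⊥F given {S} in G with W→· removed — back-door holds.
P(F|do(W)) = Σ_{S} P(F|W,S)·P(S).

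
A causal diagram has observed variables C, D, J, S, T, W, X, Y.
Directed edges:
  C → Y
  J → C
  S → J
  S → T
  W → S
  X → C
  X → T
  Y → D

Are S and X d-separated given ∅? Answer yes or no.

Yes — S ⊥ X | ∅.

Bayes-Ball from S | ∅ reaches {C,D,J,T,W,Y}.
X ∉ reach(S|∅) ⇒ S ⊥ X | ∅.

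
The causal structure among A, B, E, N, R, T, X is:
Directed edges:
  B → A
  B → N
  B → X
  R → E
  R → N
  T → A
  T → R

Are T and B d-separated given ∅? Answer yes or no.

Yes — T ⊥ B | ∅.

Bayes-Ball from T | ∅ reaches {A,E,N,R}.
B ∉ reach(T|∅) ⇒ T ⊥ B | ∅.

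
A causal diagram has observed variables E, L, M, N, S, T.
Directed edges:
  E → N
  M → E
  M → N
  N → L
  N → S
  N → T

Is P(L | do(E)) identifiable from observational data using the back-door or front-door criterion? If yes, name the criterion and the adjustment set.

P(L|do(E)): backdoor, adjust for {M}.

desc(E)\{E}={L,N,S,T}; candidates ⊆ {M}.
size 0: {}; under {} E still reaches {L,M,N,S,T} ∋ L.
{M}: E⊥L given {M} in G with E→· removed — back-door holds.
P(L|do(E)) = Σ_{M} P(L|E,M)·P(M).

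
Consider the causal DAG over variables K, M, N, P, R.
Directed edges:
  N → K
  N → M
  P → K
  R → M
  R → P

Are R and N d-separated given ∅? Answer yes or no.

Yes — R ⊥ N | ∅.

Bayes-Ball from R | ∅ reaches {K,M,P}.
N ∉ reach(R|∅) ⇒ R ⊥ N | ∅.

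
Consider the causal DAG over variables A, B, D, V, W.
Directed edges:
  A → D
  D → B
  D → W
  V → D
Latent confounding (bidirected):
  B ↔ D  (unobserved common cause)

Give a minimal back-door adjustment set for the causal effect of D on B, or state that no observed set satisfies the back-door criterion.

desc(D)\{D}={B,W}; candidates ⊆ {A,V}.
D↔B: latent back-door arc(s) into D.
size 0: {}; under {} D still reaches {A,B,V} ∋ B.
size 1: {A}, {V}; under {A} D still reaches {B,V} ∋ B.
size 2: {A,V}; under {A,V} D still reaches {B} ∋ B.
D↔B cannot be blocked by any observed set — no back-door set.

D→B: no observed back-door set.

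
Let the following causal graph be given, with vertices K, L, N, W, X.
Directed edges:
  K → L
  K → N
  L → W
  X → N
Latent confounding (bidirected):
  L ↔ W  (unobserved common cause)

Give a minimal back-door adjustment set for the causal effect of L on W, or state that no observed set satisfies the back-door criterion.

desc(L)\{L}={W}; candidates ⊆ {K,N,X}.
L↔W: latent back-door arc(s) into L.
size 0: {}; under {} L still reaches {K,N,W} ∋ W.
size 1: {K}, {N}, {X}; under {K} L still reaches {W} ∋ W.
size 2: {K,N}, {K,X}, {N,X}; under {K,N} L still reaches {W} ∋ W.
L↔W cannot be blocked by any observed set — no back-door set.

L→W: no observed back-door set.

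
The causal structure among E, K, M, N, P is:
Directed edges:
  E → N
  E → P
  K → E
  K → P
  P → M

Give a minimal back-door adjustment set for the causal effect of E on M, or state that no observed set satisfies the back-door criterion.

desc(E)\{E}={M,N,P}; candidates ⊆ {K}.
size 0: {}; under {} E still reaches {K,M,P} ∋ M.
{K}: E⊥M given {K} in G with E→· removed — back-door holds.

E→M: minimal back-door set {K}.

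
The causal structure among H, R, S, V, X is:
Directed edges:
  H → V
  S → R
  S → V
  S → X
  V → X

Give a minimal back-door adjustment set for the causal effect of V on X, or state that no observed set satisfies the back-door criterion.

V→X: minimal back-door set {S}.

desc(V)\{V}={X}; candidates ⊆ {H,R,S}.
size 0: {}; under {} V still reaches {H,R,S,X} ∋ X.
{S}: V⊥X given {S} in G with V→· removed — back-door holds.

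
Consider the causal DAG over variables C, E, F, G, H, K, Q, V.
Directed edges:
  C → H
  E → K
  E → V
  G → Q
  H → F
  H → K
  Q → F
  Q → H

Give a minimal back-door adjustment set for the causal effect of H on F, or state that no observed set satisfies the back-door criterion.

desc(H)\{H}={F,K}; candidates ⊆ {C,E,G,Q,V}.
size 0: {}; under {} H still reaches {C,F,G,Q} ∋ F.
{Q}: H⊥F given {Q} in G with H→· removed — back-door holds.

H→F: minimal back-door set {Q}.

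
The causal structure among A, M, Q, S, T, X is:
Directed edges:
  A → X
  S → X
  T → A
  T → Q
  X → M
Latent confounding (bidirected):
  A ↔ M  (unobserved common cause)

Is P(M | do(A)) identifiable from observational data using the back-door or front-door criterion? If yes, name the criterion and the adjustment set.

P(M|do(A)): frontdoor, adjust for {X}.

desc(A)\{A}={M,X}; candidates ⊆ {Q,S,T}.
A↔M: latent back-door arc(s) into A.
size 0: {}; under {} A still reaches {M,Q,T} ∋ M.
size 1: {Q}, {S}, {T}; under {Q} A still reaches {M,T} ∋ M.
size 2: {Q,S}, {Q,T}, {S,T}; under {Q,S} A still reaches {M,T} ∋ M.
A↔M cannot be blocked by any observed set — no back-door set.
{X}: (i) intercepts every directed A→M path; (ii) no back-door A→{X}; (iii) {A} blocks every back-door {X}→M. Front-door holds.
P(M|do(A)) = Σ_{X} P(X|A) Σ_{A'} P(M|X,A')P(A').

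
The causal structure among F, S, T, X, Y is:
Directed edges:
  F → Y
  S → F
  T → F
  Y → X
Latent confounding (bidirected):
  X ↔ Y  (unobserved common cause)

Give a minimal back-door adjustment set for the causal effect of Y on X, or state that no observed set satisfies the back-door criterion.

Y→X: no observed back-door set.

desc(Y)\{Y}={X}; candidates ⊆ {F,S,T}.
Y↔X: latent back-door arc(s) into Y.
size 0: {}; under {} Y still reaches {F,S,T,X} ∋ X.
size 1: {F}, {S}, {T}; under {F} Y still reaches {X} ∋ X.
size 2: {F,S}, {F,T}, {S,T}; under {F,S} Y still reaches {X} ∋ X.
Y↔X cannot be blocked by any observed set — no back-door set.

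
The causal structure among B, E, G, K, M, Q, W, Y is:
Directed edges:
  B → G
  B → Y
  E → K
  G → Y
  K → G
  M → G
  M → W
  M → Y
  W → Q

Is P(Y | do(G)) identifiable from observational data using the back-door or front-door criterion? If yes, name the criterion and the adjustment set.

desc(G)\{G}={Y}; candidates ⊆ {B,E,K,M,Q,W}.
size 0: {}; under {} G still reaches {B,E,K,M,Q,W,Y} ∋ Y.
size 1: {B}, {E}, {K} …(+3); under {B} G still reaches {E,K,M,Q,W,Y} ∋ Y.
{B,M}: G⊥Y given {B,M} in G with G→· removed — back-door holds.
P(Y|do(G)) = Σ_{B,M} P(Y|G,B,M)·P(B,M).

P(Y|do(G)): backdoor, adjust for {B, M}.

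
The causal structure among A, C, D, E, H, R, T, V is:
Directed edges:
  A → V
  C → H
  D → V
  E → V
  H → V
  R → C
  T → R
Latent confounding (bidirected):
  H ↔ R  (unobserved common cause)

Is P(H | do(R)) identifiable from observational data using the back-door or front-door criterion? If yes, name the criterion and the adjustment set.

P(H|do(R)): frontdoor, adjust for {C}.

desc(R)\{R}={C,H,V}; candidates ⊆ {A,D,E,T}.
R↔H: latent back-door arc(s) into R.
size 0: {}; under {} R still reaches {H,T,V} ∋ H.
size 1: {A}, {D}, {E} …(+1); under {A} R still reaches {H,T,V} ∋ H.
size 2: {A,D}, {A,E}, {A,T} …(+3); under {A,D} R still reaches {H,T,V} ∋ H.
R↔H cannot be blocked by any observed set — no back-door set.
{C}: (i) intercepts every directed R→H path; (ii) no back-door R→{C}; (iii) {R} blocks every back-door {C}→H. Front-door holds.
P(H|do(R)) = Σ_{C} P(C|R) Σ_{R'} P(H|C,R')P(R').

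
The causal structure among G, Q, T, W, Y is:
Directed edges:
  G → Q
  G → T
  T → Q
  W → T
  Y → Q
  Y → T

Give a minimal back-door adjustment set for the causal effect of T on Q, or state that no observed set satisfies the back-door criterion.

desc(T)\{T}={Q}; candidates ⊆ {G,W,Y}.
size 0: {}; under {} T still reaches {G,Q,W,Y} ∋ Q.
size 1: {G}, {W}, {Y}; under {G} T still reaches {Q,W,Y} ∋ Q.
{G,Y}: T⊥Q given {G,Y} in G with T→· removed — back-door holds.

T→Q: minimal back-door set {G, Y}.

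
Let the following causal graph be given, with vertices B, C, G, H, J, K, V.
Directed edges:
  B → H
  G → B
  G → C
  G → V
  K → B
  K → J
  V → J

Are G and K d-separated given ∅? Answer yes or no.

Yes — G ⊥ K | ∅.

Bayes-Ball from G | ∅ reaches {B,C,H,J,V}.
K ∉ reach(G|∅) ⇒ G ⊥ K | ∅.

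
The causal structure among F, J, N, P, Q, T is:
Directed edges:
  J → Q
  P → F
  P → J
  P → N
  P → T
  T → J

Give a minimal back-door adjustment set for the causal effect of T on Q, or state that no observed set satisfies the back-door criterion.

T→Q: minimal back-door set {P}.

desc(T)\{T}={J,Q}; candidates ⊆ {F,N,P}.
size 0: {}; under {} T still reaches {F,J,N,P,Q} ∋ Q.
{P}: T⊥Q given {P} in G with T→· removed — back-door holds.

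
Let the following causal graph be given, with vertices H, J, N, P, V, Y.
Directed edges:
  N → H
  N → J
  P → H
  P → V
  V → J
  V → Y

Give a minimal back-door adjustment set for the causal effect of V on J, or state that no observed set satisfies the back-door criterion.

V→J: minimal back-door set ∅.

desc(V)\{V}={J,Y}; candidates ⊆ {H,N,P}.
∅: V⊥J given ∅ in G with V→· removed — back-door holds.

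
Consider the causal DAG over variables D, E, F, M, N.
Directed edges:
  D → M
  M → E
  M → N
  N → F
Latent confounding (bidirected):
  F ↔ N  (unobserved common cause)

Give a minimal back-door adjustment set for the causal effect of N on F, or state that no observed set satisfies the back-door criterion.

desc(N)\{N}={F}; candidates ⊆ {D,E,M}.
N↔F: latent back-door arc(s) into N.
size 0: {}; under {} N still reaches {D,E,F,M} ∋ F.
size 1: {D}, {E}, {M}; under {D} N still reaches {E,F,M} ∋ F.
size 2: {D,E}, {D,M}, {E,M}; under {D,E} N still reaches {F,M} ∋ F.
N↔F cannot be blocked by any observed set — no back-door set.

N→F: no observed back-door set.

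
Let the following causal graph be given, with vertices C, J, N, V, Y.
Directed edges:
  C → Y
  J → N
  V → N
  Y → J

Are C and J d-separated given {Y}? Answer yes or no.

Bayes-Ball from C | {Y} reaches ∅.
J ∉ reach(C|{Y}) ⇒ C ⊥ J | {Y}.

Yes — C ⊥ J | {Y}.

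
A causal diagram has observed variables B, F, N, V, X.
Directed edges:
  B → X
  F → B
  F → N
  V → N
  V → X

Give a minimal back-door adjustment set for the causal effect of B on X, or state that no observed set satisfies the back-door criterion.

B→X: minimal back-door set ∅.

desc(B)\{B}={X}; candidates ⊆ {F,N,V}.
∅: B⊥X given ∅ in G with B→· removed — back-door holds.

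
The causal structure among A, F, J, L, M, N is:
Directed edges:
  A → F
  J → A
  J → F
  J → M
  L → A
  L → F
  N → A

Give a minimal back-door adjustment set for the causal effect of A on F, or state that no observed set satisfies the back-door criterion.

A→F: minimal back-door set {J, L}.

desc(A)\{A}={F}; candidates ⊆ {J,L,M,N}.
size 0: {}; under {} A still reaches {F,J,L,M,N} ∋ F.
size 1: {J}, {L}, {M} …(+1); under {J} A still reaches {F,L,N} ∋ F.
{J,L}: A⊥F given {J,L} in G with A→· removed — back-door holds.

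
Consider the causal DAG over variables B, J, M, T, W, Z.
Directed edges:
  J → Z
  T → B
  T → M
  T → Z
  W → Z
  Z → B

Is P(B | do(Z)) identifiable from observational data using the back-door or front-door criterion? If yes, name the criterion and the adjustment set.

P(B|do(Z)): backdoor, adjust for {T}.

desc(Z)\{Z}={B}; candidates ⊆ {J,M,T,W}.
size 0: {}; under {} Z still reaches {B,J,M,T,W} ∋ B.
{T}: Z⊥B given {T} in G with Z→· removed — back-door holds.
P(B|do(Z)) = Σ_{T} P(B|Z,T)·P(T).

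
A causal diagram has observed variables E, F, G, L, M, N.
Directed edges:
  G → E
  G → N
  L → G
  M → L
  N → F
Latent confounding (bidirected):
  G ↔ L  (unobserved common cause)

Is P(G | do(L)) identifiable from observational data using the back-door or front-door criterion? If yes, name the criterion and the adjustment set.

desc(L)\{L}={E,F,G,N}; candidates ⊆ {M}.
L↔G: latent back-door arc(s) into L.
size 0: {}; under {} L still reaches {E,F,G,M,N} ∋ G.
size 1: {M}; under {M} L still reaches {E,F,G,N} ∋ G.
L↔G cannot be blocked by any observed set — no back-door set.
No mediator lies on a directed L→…→G path.
Neither criterion identifies P(G|do(L)) in this graph.

P(G|do(L)): not identifiable (no BD/FD set).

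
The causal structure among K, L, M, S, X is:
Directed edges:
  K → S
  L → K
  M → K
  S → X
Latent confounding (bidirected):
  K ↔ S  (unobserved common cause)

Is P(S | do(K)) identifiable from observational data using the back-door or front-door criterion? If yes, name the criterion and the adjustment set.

desc(K)\{K}={S,X}; candidates ⊆ {L,M}.
K↔S: latent back-door arc(s) into K.
size 0: {}; under {} K still reaches {L,M,S,X} ∋ S.
size 1: {L}, {M}; under {L} K still reaches {M,S,X} ∋ S.
size 2: {L,M}; under {L,M} K still reaches {S,X} ∋ S.
K↔S cannot be blocked by any observed set — no back-door set.
No mediator lies on a directed K→…→S path.
Neither criterion identifies P(S|do(K)) in this graph.

P(S|do(K)): not identifiable (no BD/FD set).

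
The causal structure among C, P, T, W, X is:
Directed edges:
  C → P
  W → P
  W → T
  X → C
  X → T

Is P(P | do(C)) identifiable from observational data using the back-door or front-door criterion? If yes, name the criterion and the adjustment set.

desc(C)\{C}={P}; candidates ⊆ {T,W,X}.
∅: C⊥P given ∅ in G with C→· removed — back-door holds.
P(P|do(C)) = P(P|C) — no adjustment needed.

P(P|do(C)): backdoor, adjust for ∅.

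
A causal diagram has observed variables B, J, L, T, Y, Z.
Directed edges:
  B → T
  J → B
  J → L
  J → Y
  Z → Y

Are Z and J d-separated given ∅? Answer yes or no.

Bayes-Ball from Z | ∅ reaches {Y}.
J ∉ reach(Z|∅) ⇒ Z ⊥ J | ∅.

Yes — Z ⊥ J | ∅.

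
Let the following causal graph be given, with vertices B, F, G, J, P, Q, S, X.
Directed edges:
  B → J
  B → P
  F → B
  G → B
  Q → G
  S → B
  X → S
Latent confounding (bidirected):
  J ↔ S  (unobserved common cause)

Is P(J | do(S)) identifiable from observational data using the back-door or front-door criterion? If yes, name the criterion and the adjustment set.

P(J|do(S)): frontdoor, adjust for {B}.

desc(S)\{S}={B,J,P}; candidates ⊆ {F,G,Q,X}.
S↔J: latent back-door arc(s) into S.
size 0: {}; under {} S still reaches {J,X} ∋ J.
size 1: {F}, {G}, {Q} …(+1); under {F} S still reaches {J,X} ∋ J.
size 2: {F,G}, {F,Q}, {F,X} …(+3); under {F,G} S still reaches {J,X} ∋ J.
S↔J cannot be blocked by any observed set — no back-door set.
{B}: (i) intercepts every directed S→J path; (ii) no back-door S→{B}; (iii) {S} blocks every back-door {B}→J. Front-door holds.
P(J|do(S)) = Σ_{B} P(B|S) Σ_{S'} P(J|B,S')P(S').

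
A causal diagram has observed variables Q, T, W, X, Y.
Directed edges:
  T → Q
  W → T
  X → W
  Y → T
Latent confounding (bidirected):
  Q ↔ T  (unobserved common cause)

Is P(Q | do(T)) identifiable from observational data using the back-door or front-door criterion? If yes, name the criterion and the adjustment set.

desc(T)\{T}={Q}; candidates ⊆ {W,X,Y}.
T↔Q: latent back-door arc(s) into T.
size 0: {}; under {} T still reaches {Q,W,X,Y} ∋ Q.
size 1: {W}, {X}, {Y}; under {W} T still reaches {Q,Y} ∋ Q.
size 2: {W,X}, {W,Y}, {X,Y}; under {W,X} T still reaches {Q,Y} ∋ Q.
T↔Q cannot be blocked by any observed set — no back-door set.
No mediator lies on a directed T→…→Q path.
Neither criterion identifies P(Q|do(T)) in this graph.

P(Q|do(T)): not identifiable (no BD/FD set).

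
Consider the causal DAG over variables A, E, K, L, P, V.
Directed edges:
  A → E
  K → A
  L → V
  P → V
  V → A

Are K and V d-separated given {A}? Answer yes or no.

Bayes-Ball from K | {A} reaches {L,P,V}.
V ∈ reach(K|{A}) ⇒ K ⊥̸ V | {A}.

No — K and V are d-connected given {A}.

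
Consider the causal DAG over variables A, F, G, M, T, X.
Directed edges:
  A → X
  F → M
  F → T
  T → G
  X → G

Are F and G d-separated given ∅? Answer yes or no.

No — F and G are d-connected given ∅.

Bayes-Ball from F | ∅ reaches {G,M,T}.
G ∈ reach(F|∅) ⇒ F ⊥̸ G | ∅.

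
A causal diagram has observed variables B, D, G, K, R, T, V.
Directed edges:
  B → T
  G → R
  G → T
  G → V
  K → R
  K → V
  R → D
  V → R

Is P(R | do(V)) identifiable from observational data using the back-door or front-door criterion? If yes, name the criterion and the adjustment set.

desc(V)\{V}={D,R}; candidates ⊆ {B,G,K,T}.
size 0: {}; under {} V still reaches {D,G,K,R,T} ∋ R.
size 1: {B}, {G}, {K} …(+1); under {B} V still reaches {D,G,K,R,T} ∋ R.
{G,K}: V⊥R given {G,K} in G with V→· removed — back-door holds.
P(R|do(V)) = Σ_{G,K} P(R|V,G,K)·P(G,K).

P(R|do(V)): backdoor, adjust for {G, K}.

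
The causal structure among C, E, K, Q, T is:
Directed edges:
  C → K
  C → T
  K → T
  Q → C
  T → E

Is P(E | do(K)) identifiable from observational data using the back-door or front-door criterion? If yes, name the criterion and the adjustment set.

P(E|do(K)): backdoor, adjust for {C}.

desc(K)\{K}={E,T}; candidates ⊆ {C,Q}.
size 0: {}; under {} K still reaches {C,E,Q,T} ∋ E.
{C}: K⊥E given {C} in G with K→· removed — back-door holds.
P(E|do(K)) = Σ_{C} P(E|K,C)·P(C).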